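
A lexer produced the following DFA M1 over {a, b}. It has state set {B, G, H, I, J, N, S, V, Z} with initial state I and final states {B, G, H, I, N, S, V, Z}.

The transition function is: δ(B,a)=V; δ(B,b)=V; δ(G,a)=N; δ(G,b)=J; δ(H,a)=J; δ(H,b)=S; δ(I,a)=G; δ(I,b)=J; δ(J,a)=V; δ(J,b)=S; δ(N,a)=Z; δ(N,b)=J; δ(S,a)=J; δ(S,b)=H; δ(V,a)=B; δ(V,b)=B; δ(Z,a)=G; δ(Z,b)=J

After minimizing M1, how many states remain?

4

Every state is reachable, so we keep all 9.
Start with accepting vs non-accepting: {B,G,H,I,N,S,V,Z} | {J}.
Split {B,G,H,I,N,S,V,Z} by δ(·,a) → {B,G,I,N,V,Z} and {H,S}.
On input b, block {B,G,I,N,V,Z} splits into {G,I,N,Z} and {B,V}.
Stable partition: {G,I,N,Z} | {J} | {H,S} | {B,V} — 4 equivalence classes.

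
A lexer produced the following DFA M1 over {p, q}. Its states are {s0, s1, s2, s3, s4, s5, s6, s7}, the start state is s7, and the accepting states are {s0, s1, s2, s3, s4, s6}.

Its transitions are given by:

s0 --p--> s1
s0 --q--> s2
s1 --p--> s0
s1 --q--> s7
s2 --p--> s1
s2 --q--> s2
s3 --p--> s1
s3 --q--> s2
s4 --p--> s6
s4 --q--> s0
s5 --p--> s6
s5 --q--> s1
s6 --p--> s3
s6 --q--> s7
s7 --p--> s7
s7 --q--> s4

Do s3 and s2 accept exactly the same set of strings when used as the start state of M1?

First remove the unreachable states {s5}; 7 states remain.
Start with accepting vs non-accepting: {s0,s1,s2,s3,s4,s6} | {s7}.
Refine {s0,s1,s2,s3,s4,s6} on symbol q: members go to different blocks, giving {s0,s2,s3,s4} and {s1,s6}.
Stable partition: {s0,s2,s3,s4} | {s7} | {s1,s6} — 3 equivalence classes.
s3 and s2 lie in the same block of the stable partition, so they are equivalent — no string distinguishes them.

Yes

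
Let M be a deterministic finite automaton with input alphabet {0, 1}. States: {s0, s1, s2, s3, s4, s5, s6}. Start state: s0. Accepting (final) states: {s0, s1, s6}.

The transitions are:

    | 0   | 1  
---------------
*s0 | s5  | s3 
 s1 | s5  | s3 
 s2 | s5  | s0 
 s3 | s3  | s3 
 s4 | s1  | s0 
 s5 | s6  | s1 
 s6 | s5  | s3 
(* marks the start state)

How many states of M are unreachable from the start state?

2

No path from s0 leads to s2, s4; the other 5 states are all reachable.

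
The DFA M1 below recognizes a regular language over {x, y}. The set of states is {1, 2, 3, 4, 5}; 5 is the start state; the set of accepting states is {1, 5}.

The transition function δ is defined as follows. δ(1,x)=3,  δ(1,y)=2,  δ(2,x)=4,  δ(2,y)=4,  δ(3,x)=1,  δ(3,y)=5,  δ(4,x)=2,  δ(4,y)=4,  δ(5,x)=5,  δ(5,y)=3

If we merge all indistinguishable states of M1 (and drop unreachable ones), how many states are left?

All states are reachable from the start state.
Initial partition by acceptance: {1,5} | {2,3,4}.
On input x, block {1,5} splits into {1} and {5}.
Refine {2,3,4} on symbol x: members go to different blocks, giving {2,4} and {3}.
The partition is now stable with 4 blocks: {1} | {2,4} | {5} | {3}.

4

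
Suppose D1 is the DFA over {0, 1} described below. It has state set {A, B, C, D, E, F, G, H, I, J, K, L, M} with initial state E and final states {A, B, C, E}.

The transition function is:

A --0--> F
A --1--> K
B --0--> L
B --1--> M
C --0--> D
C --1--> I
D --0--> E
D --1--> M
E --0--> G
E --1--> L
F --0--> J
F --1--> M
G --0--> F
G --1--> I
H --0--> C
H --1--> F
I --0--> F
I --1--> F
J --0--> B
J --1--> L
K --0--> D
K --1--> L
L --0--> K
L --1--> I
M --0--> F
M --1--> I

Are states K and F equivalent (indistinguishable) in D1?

Reachable states from the start: {B,D,E,F,G,I,J,K,L,M}. Unreachable: {A,C,H} — drop them.
P0 = {B,E} | {D,F,G,I,J,K,L,M}.
Refine {D,F,G,I,J,K,L,M} on symbol 0: members go to different blocks, giving {F,G,I,K,L,M} and {D,J}.
Split {F,G,I,K,L,M} by δ(·,0) → {G,I,L,M} and {F,K}.
Split {G,I,L,M} by δ(·,1) → {G,L,M} and {I}.
No further refinement is possible. Final partition (5 blocks): {B,E} | {G,L,M} | {D,J} | {F,K} | {I}.
K and F lie in the same block of the stable partition, so they are equivalent — no string distinguishes them.

Yes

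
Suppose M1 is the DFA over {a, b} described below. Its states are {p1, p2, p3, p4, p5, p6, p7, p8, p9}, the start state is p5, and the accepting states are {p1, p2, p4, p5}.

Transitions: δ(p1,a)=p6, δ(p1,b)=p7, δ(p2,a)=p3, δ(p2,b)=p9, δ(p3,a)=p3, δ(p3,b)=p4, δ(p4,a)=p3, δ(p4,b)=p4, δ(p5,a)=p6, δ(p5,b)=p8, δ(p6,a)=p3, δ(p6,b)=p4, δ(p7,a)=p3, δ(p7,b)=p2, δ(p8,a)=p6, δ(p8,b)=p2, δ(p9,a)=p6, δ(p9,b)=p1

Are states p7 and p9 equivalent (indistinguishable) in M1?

Yes

Start with accepting vs non-accepting: {p1,p2,p4,p5} | {p3,p6,p7,p8,p9}.
Refine {p1,p2,p4,p5} on symbol b: members go to different blocks, giving {p1,p2,p5} and {p4}.
On input b, block {p3,p6,p7,p8,p9} splits into {p7,p8,p9} and {p3,p6}.
The partition is now stable with 4 blocks: {p1,p2,p5} | {p7,p8,p9} | {p4} | {p3,p6}.
p7 and p9 lie in the same block of the stable partition, so they are equivalent — no string distinguishes them.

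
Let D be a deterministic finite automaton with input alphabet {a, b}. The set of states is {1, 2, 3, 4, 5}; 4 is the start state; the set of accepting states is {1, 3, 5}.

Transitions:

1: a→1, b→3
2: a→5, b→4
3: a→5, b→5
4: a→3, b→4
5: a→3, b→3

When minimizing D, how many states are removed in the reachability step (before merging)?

2

BFS from 4 reaches {3, 4, 5}; the 2 state(s) 1, 2 are never visited.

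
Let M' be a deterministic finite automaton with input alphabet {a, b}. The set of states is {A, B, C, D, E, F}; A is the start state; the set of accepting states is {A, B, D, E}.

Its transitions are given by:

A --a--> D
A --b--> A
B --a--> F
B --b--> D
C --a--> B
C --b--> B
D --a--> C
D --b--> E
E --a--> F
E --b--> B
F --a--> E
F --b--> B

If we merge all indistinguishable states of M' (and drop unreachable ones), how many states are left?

P0 = {A,B,D,E} | {C,F}.
Split {A,B,D,E} by δ(·,a) → {B,D,E} and {A}.
Stable partition: {B,D,E} | {C,F} | {A} — 3 equivalence classes.

3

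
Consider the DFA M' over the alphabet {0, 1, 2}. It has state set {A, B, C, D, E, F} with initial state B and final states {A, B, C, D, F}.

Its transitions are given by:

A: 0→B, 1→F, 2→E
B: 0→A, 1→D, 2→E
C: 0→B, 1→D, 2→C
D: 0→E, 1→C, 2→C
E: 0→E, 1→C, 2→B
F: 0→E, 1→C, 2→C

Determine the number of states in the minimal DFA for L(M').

Initial partition by acceptance: {A,B,C,D,F} | {E}.
Split {A,B,C,D,F} by δ(·,0) → {A,B,C} and {D,F}.
On input 2, block {A,B,C} splits into {A,B} and {C}.
Stable partition: {A,B} | {E} | {D,F} | {C} — 4 equivalence classes.

4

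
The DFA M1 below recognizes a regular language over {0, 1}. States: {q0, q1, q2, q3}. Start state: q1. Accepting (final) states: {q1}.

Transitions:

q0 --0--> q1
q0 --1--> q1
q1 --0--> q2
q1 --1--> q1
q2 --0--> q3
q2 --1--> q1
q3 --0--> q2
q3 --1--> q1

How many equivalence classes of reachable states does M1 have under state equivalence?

2

Reachable states from the start: {q1,q2,q3}. Unreachable: {q0} — drop them.
Initial partition by acceptance: {q1} | {q2,q3}.
No further refinement is possible. Final partition (2 blocks): {q1} | {q2,q3}.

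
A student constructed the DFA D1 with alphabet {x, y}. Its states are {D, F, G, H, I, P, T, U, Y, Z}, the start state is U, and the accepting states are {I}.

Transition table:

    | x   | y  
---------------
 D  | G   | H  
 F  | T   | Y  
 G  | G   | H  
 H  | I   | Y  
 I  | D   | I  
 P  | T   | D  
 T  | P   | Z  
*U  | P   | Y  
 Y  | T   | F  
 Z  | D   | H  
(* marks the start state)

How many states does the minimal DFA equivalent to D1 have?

5

All states are reachable from the start state.
Initial partition by acceptance: {I} | {D,F,G,H,P,T,U,Y,Z}.
Refine {D,F,G,H,P,T,U,Y,Z} on symbol x: members go to different blocks, giving {D,F,G,P,T,U,Y,Z} and {H}.
Refine {D,F,G,P,T,U,Y,Z} on symbol y: members go to different blocks, giving {F,P,T,U,Y} and {D,G,Z}.
Refine {F,P,T,U,Y} on symbol y: members go to different blocks, giving {F,U,Y} and {P,T}.
No further refinement is possible. Final partition (5 blocks): {I} | {F,U,Y} | {H} | {D,G,Z} | {P,T}.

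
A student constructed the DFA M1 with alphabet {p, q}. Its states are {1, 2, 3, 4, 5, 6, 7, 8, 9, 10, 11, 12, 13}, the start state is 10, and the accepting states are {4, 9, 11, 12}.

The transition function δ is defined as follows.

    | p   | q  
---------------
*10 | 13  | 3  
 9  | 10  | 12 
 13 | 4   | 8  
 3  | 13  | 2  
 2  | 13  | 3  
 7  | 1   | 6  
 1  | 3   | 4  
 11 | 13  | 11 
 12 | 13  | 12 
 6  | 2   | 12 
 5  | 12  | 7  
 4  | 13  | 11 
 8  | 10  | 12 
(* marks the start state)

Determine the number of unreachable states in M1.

5

No path from 10 leads to 1, 5, 6, 7, 9; the other 8 states are all reachable.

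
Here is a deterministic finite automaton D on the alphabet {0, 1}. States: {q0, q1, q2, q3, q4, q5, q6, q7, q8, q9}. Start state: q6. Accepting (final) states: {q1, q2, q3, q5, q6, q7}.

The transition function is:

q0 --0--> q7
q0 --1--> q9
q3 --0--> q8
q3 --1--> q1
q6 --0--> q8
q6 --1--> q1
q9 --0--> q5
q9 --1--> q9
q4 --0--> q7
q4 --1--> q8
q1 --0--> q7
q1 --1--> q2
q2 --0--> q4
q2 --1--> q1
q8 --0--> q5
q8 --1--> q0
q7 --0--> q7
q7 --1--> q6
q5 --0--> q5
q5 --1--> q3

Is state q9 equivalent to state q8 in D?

Yes

Every state is reachable, so we keep all 10.
P0 = {q1,q2,q3,q5,q6,q7} | {q0,q4,q8,q9}.
Split {q1,q2,q3,q5,q6,q7} by δ(·,0) → {q1,q5,q7} and {q2,q3,q6}.
No further refinement is possible. Final partition (3 blocks): {q1,q5,q7} | {q0,q4,q8,q9} | {q2,q3,q6}.
q9 and q8 lie in the same block of the stable partition, so they are equivalent — no string distinguishes them.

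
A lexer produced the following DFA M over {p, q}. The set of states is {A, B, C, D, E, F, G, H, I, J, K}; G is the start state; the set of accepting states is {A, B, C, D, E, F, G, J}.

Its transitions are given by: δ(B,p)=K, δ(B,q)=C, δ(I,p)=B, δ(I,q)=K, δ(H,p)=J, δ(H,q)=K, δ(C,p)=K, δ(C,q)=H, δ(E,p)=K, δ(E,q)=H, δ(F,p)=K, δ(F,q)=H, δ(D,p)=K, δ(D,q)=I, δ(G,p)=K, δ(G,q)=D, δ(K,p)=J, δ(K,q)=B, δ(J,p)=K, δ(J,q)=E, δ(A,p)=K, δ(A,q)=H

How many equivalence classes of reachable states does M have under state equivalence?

First remove the unreachable states {A,F}; 9 states remain.
Start with accepting vs non-accepting: {B,C,D,E,G,J} | {H,I,K}.
Split {B,C,D,E,G,J} by δ(·,q) → {B,G,J} and {C,D,E}.
On input q, block {H,I,K} splits into {H,I} and {K}.
The partition is now stable with 4 blocks: {B,G,J} | {H,I} | {C,D,E} | {K}.

4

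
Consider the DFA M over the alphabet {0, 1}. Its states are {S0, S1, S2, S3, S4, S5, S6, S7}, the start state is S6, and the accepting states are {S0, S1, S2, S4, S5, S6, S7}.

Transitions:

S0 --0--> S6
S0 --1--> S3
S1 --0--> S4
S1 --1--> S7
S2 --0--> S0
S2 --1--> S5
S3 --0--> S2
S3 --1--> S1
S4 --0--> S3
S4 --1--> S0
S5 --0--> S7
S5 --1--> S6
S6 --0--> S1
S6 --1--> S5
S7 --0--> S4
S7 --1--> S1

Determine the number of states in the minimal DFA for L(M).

6

All states are reachable from the start state.
P0 = {S0,S1,S2,S4,S5,S6,S7} | {S3}.
On input 0, block {S0,S1,S2,S4,S5,S6,S7} splits into {S0,S1,S2,S5,S6,S7} and {S4}.
On input 0, block {S0,S1,S2,S5,S6,S7} splits into {S0,S2,S5,S6} and {S1,S7}.
Refine {S0,S2,S5,S6} on symbol 0: members go to different blocks, giving {S0,S2} and {S5,S6}.
On input 0, block {S0,S2} splits into {S0} and {S2}.
The partition is now stable with 6 blocks: {S0} | {S3} | {S4} | {S1,S7} | {S5,S6} | {S2}.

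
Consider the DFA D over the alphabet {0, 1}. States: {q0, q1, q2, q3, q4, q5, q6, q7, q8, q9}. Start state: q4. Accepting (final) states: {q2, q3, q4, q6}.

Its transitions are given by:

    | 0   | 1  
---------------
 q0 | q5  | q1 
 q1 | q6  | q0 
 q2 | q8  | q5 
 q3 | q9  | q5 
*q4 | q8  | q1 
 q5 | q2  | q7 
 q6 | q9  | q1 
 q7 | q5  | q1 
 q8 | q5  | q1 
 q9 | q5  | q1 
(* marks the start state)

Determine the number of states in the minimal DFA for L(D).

3

States {q3} cannot be reached from the start state, so discard them.
Start with accepting vs non-accepting: {q2,q4,q6} | {q0,q1,q5,q7,q8,q9}.
On input 0, block {q0,q1,q5,q7,q8,q9} splits into {q0,q7,q8,q9} and {q1,q5}.
No further refinement is possible. Final partition (3 blocks): {q2,q4,q6} | {q0,q7,q8,q9} | {q1,q5}.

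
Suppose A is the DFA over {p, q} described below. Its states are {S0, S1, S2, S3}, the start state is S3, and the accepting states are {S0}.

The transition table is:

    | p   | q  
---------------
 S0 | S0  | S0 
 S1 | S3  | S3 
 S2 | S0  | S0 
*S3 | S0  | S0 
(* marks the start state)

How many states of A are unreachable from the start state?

2

Starting at S3 and following transitions, the reachable set is {S0, S3}. That leaves S1, S2 unreachable — 2 in total.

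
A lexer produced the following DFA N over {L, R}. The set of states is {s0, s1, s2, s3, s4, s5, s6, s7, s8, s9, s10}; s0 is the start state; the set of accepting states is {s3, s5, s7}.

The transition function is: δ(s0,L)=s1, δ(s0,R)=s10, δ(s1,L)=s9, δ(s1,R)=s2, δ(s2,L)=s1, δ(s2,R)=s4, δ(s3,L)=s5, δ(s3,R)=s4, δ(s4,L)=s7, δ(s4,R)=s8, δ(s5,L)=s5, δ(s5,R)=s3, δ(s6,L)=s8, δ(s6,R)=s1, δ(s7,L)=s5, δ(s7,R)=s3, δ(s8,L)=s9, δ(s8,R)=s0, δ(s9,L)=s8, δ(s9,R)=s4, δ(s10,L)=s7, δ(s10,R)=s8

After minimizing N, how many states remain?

States {s6} cannot be reached from the start state, so discard them.
Start with accepting vs non-accepting: {s3,s5,s7} | {s0,s1,s2,s4,s8,s9,s10}.
Refine {s3,s5,s7} on symbol R: members go to different blocks, giving {s5,s7} and {s3}.
Split {s0,s1,s2,s4,s8,s9,s10} by δ(·,L) → {s0,s1,s2,s8,s9} and {s4,s10}.
Refine {s0,s1,s2,s8,s9} on symbol R: members go to different blocks, giving {s0,s2,s9} and {s1,s8}.
No further refinement is possible. Final partition (5 blocks): {s5,s7} | {s0,s2,s9} | {s3} | {s4,s10} | {s1,s8}.

5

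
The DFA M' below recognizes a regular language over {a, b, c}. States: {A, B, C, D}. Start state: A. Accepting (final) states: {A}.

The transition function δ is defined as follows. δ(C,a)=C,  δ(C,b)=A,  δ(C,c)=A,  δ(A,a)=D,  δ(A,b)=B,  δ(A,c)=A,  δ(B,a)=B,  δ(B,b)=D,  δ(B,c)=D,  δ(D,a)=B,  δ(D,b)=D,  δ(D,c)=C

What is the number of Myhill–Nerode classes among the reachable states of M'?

Every state is reachable, so we keep all 4.
Start with accepting vs non-accepting: {A} | {B,C,D}.
On input b, block {B,C,D} splits into {B,D} and {C}.
On input c, block {B,D} splits into {B} and {D}.
Stable partition: {A} | {B} | {C} | {D} — 4 equivalence classes.

4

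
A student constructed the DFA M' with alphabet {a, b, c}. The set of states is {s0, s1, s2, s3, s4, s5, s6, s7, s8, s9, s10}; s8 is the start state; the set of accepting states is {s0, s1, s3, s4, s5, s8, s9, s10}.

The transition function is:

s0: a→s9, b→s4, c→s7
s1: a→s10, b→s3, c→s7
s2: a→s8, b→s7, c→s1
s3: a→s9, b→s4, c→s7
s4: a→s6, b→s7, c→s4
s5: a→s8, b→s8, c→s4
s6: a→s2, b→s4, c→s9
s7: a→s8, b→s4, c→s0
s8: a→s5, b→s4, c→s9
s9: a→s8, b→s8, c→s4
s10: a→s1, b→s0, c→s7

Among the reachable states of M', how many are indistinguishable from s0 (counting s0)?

All states are reachable from the start state.
P0 = {s0,s1,s3,s4,s5,s8,s9,s10} | {s2,s6,s7}.
Refine {s0,s1,s3,s4,s5,s8,s9,s10} on symbol a: members go to different blocks, giving {s0,s1,s3,s5,s8,s9,s10} and {s4}.
Refine {s0,s1,s3,s5,s8,s9,s10} on symbol b: members go to different blocks, giving {s1,s5,s9,s10} and {s0,s3,s8}.
Refine {s1,s5,s9,s10} on symbol a: members go to different blocks, giving {s1,s10} and {s5,s9}.
Split {s2,s6,s7} by δ(·,a) → {s2,s7} and {s6}.
Refine {s2,s7} on symbol b: members go to different blocks, giving {s2} and {s7}.
On input c, block {s0,s3,s8} splits into {s0,s3} and {s8}.
No further refinement is possible. Final partition (8 blocks): {s1,s10} | {s2} | {s4} | {s0,s3} | {s5,s9} | {s6} | {s7} | {s8}.
The equivalence class containing s0 is {s0,s3}, of size 2.

2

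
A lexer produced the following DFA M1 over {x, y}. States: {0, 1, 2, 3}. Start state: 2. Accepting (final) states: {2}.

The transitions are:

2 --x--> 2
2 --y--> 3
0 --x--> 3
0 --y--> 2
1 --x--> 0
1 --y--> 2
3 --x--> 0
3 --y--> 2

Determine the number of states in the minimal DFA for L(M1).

States {1} cannot be reached from the start state, so discard them.
Start with accepting vs non-accepting: {2} | {0,3}.
The partition is now stable with 2 blocks: {2} | {0,3}.

2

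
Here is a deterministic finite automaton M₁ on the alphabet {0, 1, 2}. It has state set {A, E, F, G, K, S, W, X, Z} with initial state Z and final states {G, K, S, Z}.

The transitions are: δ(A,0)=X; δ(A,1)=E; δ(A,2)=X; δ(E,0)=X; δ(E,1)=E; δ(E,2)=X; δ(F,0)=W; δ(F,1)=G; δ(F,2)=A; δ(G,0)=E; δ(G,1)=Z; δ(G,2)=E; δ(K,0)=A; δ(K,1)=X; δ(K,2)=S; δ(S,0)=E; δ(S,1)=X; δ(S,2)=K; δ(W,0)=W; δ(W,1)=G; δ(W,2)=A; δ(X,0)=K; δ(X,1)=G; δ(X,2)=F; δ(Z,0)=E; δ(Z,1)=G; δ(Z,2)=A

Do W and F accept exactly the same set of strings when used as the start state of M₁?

Yes

Every state is reachable, so we keep all 9.
Initial partition by acceptance: {G,K,S,Z} | {A,E,F,W,X}.
Split {G,K,S,Z} by δ(·,1) → {K,S} and {G,Z}.
On input 0, block {A,E,F,W,X} splits into {A,E,F,W} and {X}.
Split {A,E,F,W} by δ(·,0) → {A,E} and {F,W}.
Stable partition: {K,S} | {A,E} | {G,Z} | {X} | {F,W} — 5 equivalence classes.
W and F lie in the same block of the stable partition, so they are equivalent — no string distinguishes them.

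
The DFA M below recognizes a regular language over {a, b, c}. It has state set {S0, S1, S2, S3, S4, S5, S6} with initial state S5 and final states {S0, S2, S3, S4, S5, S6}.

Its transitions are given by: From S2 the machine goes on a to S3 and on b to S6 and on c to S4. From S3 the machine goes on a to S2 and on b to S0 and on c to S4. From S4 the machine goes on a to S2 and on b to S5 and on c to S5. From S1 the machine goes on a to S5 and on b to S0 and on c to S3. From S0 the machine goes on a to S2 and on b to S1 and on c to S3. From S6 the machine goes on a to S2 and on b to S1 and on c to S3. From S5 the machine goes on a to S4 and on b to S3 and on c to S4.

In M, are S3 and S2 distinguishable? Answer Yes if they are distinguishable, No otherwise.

No

Every state is reachable, so we keep all 7.
P0 = {S0,S2,S3,S4,S5,S6} | {S1}.
Refine {S0,S2,S3,S4,S5,S6} on symbol b: members go to different blocks, giving {S2,S3,S4,S5} and {S0,S6}.
Refine {S2,S3,S4,S5} on symbol b: members go to different blocks, giving {S2,S3} and {S4,S5}.
Split {S4,S5} by δ(·,a) → {S4} and {S5}.
Stable partition: {S2,S3} | {S1} | {S0,S6} | {S4} | {S5} — 5 equivalence classes.
S3 and S2 lie in the same block of the stable partition, so they are equivalent — no string distinguishes them.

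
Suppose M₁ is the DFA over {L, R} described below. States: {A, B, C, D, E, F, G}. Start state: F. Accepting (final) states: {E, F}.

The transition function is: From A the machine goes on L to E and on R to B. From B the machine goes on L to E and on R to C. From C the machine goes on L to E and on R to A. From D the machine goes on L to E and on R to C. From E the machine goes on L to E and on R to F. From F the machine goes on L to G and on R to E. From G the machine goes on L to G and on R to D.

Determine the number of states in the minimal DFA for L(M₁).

Every state is reachable, so we keep all 7.
Start with accepting vs non-accepting: {E,F} | {A,B,C,D,G}.
Split {E,F} by δ(·,L) → {E} and {F}.
Refine {A,B,C,D,G} on symbol L: members go to different blocks, giving {A,B,C,D} and {G}.
No further refinement is possible. Final partition (4 blocks): {E} | {A,B,C,D} | {F} | {G}.

4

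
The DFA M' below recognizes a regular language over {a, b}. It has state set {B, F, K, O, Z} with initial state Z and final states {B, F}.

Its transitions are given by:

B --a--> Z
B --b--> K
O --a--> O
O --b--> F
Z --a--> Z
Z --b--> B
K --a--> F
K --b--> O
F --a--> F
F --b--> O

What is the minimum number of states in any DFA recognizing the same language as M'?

5

Initial partition by acceptance: {B,F} | {K,O,Z}.
Split {B,F} by δ(·,a) → {F} and {B}.
Refine {K,O,Z} on symbol a: members go to different blocks, giving {O,Z} and {K}.
Refine {O,Z} on symbol b: members go to different blocks, giving {O} and {Z}.
Stable partition: {F} | {O} | {B} | {K} | {Z} — 5 equivalence classes.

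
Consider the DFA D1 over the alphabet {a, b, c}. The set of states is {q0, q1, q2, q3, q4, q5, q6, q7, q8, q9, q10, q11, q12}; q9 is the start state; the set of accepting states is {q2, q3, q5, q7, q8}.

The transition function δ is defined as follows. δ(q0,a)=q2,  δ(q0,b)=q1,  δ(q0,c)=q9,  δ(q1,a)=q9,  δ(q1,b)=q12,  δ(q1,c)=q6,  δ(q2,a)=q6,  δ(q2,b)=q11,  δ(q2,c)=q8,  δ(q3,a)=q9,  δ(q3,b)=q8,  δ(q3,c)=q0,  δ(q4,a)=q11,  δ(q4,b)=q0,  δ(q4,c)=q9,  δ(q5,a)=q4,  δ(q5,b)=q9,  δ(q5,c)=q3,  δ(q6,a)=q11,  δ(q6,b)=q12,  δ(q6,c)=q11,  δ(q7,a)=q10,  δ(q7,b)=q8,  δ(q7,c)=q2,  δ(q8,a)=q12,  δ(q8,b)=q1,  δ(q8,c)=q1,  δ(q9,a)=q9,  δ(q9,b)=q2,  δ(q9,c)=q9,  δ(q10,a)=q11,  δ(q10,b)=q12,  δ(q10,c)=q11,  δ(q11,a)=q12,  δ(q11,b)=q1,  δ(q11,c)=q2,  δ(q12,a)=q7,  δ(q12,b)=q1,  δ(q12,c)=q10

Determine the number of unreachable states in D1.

Starting at q9 and following transitions, the reachable set is {q1, q2, q6, q7, q8, q9, q10, q11, q12}. That leaves q0, q3, q4, q5 unreachable — 4 in total.

4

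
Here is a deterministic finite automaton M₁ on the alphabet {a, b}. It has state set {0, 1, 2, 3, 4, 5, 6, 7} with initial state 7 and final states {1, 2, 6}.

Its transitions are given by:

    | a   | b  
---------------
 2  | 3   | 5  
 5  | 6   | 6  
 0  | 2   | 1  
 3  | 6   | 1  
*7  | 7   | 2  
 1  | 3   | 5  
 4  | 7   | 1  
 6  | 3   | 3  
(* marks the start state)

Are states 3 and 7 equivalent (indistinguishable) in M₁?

First remove the unreachable states {0,4}; 6 states remain.
Start with accepting vs non-accepting: {1,2,6} | {3,5,7}.
Refine {3,5,7} on symbol a: members go to different blocks, giving {3,5} and {7}.
The partition is now stable with 3 blocks: {1,2,6} | {3,5} | {7}.
3 and 7 end up in different blocks, so they are distinguishable. For instance, the string 'a' is accepted from only 3.

No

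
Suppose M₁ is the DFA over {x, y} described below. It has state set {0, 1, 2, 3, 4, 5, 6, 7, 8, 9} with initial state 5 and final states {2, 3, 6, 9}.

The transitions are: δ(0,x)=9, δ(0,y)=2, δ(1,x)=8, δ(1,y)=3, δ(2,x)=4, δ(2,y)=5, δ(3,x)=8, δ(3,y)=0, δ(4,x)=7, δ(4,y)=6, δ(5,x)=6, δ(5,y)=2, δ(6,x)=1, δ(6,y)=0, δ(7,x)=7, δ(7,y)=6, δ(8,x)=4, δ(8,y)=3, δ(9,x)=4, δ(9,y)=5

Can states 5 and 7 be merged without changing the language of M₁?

All states are reachable from the start state.
Start with accepting vs non-accepting: {2,3,6,9} | {0,1,4,5,7,8}.
On input x, block {0,1,4,5,7,8} splits into {1,4,7,8} and {0,5}.
No further refinement is possible. Final partition (3 blocks): {2,3,6,9} | {1,4,7,8} | {0,5}.
5 and 7 end up in different blocks, so they are distinguishable. For instance, the string 'x' is accepted from only 5.

No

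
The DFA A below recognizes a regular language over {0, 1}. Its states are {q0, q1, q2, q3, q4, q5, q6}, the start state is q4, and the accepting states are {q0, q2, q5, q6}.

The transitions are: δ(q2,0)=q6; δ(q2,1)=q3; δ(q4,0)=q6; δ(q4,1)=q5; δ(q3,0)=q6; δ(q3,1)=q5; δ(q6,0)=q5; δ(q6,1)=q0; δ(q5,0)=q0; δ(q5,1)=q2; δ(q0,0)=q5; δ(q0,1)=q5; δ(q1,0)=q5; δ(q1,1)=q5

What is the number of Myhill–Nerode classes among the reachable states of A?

States {q1} cannot be reached from the start state, so discard them.
P0 = {q0,q2,q5,q6} | {q3,q4}.
Split {q0,q2,q5,q6} by δ(·,1) → {q0,q5,q6} and {q2}.
Split {q0,q5,q6} by δ(·,1) → {q0,q6} and {q5}.
Split {q0,q6} by δ(·,1) → {q0} and {q6}.
The partition is now stable with 5 blocks: {q0} | {q3,q4} | {q2} | {q5} | {q6}.

5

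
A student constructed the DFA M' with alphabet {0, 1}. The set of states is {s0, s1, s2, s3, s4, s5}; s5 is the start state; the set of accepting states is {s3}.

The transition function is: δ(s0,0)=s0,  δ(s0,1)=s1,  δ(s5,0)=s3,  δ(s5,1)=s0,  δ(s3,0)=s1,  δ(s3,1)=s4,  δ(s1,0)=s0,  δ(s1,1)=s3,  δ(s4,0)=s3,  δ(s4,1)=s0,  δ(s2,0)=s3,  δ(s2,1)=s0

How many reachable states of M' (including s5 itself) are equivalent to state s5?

States {s2} cannot be reached from the start state, so discard them.
Initial partition by acceptance: {s3} | {s0,s1,s4,s5}.
On input 0, block {s0,s1,s4,s5} splits into {s0,s1} and {s4,s5}.
Split {s0,s1} by δ(·,1) → {s0} and {s1}.
Stable partition: {s3} | {s0} | {s4,s5} | {s1} — 4 equivalence classes.
The equivalence class containing s5 is {s4,s5}, of size 2.

2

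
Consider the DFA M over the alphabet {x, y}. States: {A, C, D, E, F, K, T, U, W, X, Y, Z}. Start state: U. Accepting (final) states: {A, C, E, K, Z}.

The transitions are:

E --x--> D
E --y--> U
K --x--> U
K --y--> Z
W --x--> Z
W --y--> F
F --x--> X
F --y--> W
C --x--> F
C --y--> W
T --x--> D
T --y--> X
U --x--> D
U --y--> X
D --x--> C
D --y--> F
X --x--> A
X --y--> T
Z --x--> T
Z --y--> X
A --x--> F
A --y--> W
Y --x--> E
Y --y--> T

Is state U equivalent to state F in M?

Yes

First remove the unreachable states {E,K,Y}; 9 states remain.
P0 = {A,C,Z} | {D,F,T,U,W,X}.
Split {D,F,T,U,W,X} by δ(·,x) → {F,T,U} and {D,W,X}.
The partition is now stable with 3 blocks: {A,C,Z} | {F,T,U} | {D,W,X}.
U and F lie in the same block of the stable partition, so they are equivalent — no string distinguishes them.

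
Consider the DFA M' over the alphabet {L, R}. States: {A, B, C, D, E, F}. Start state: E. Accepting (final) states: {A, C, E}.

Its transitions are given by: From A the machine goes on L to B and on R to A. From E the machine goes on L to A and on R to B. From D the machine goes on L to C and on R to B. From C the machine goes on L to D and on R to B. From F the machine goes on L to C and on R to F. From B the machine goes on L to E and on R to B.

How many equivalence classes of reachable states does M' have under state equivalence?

3

States {C,D,F} cannot be reached from the start state, so discard them.
Start with accepting vs non-accepting: {A,E} | {B}.
Split {A,E} by δ(·,L) → {A} and {E}.
Stable partition: {A} | {B} | {E} — 3 equivalence classes.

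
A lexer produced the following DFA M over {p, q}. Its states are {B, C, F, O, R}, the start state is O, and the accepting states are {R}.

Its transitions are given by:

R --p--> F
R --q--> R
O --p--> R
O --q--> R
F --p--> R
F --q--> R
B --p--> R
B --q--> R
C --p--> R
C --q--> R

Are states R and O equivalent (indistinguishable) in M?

No

First remove the unreachable states {B,C}; 3 states remain.
P0 = {R} | {F,O}.
The partition is now stable with 2 blocks: {R} | {F,O}.
R and O end up in different blocks, so they are distinguishable. For instance, the string 'ε' is accepted from only R.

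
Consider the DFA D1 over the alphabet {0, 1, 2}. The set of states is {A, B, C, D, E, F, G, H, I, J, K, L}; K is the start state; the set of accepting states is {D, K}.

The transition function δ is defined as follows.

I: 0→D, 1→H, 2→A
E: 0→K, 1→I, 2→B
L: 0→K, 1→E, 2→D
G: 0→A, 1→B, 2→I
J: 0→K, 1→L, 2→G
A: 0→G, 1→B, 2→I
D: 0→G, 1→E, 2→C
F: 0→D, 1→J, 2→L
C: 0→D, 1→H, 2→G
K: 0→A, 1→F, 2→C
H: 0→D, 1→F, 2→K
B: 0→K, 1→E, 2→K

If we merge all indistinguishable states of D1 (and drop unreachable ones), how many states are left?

5

Initial partition by acceptance: {D,K} | {A,B,C,E,F,G,H,I,J,L}.
Split {A,B,C,E,F,G,H,I,J,L} by δ(·,0) → {B,C,E,F,H,I,J,L} and {A,G}.
Split {B,C,E,F,H,I,J,L} by δ(·,2) → {B,H,L} and {C,I,J} and {E,F}.
Stable partition: {D,K} | {B,H,L} | {A,G} | {C,I,J} | {E,F} — 5 equivalence classes.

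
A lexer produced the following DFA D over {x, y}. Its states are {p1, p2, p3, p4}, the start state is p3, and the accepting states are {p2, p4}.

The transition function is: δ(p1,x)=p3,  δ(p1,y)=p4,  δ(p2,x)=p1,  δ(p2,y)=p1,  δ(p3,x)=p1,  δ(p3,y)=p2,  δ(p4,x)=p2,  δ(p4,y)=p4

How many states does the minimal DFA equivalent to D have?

4

Every state is reachable, so we keep all 4.
Initial partition by acceptance: {p2,p4} | {p1,p3}.
Split {p2,p4} by δ(·,x) → {p2} and {p4}.
Refine {p1,p3} on symbol y: members go to different blocks, giving {p1} and {p3}.
No further refinement is possible. Final partition (4 blocks): {p2} | {p1} | {p4} | {p3}.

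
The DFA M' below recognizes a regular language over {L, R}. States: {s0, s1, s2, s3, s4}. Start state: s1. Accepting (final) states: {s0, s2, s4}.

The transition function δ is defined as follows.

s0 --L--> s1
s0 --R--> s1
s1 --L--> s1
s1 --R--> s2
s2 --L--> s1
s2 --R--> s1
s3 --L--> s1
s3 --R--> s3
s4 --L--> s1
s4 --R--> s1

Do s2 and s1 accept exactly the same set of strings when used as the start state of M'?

States {s0,s3,s4} cannot be reached from the start state, so discard them.
P0 = {s2} | {s1}.
The partition is now stable with 2 blocks: {s2} | {s1}.
s2 and s1 end up in different blocks, so they are distinguishable. For instance, the string 'ε' is accepted from only s2.

No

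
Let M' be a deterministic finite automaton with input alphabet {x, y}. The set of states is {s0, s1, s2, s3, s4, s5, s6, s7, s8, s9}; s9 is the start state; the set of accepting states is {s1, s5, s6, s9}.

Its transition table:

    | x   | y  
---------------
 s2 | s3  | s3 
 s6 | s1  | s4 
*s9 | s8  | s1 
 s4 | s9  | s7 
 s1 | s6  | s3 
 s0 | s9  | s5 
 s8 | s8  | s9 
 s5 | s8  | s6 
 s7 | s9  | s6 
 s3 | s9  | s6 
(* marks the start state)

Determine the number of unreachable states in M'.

No path from s9 leads to s0, s2, s5; the other 7 states are all reachable.

3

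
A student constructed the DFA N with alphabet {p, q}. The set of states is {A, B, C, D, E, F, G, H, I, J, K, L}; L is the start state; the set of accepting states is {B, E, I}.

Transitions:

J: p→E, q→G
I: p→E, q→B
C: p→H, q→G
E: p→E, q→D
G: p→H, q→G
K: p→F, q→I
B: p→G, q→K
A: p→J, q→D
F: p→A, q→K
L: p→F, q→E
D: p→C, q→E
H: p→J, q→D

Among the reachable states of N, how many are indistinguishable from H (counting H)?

All states are reachable from the start state.
Initial partition by acceptance: {B,E,I} | {A,C,D,F,G,H,J,K,L}.
Refine {B,E,I} on symbol p: members go to different blocks, giving {E,I} and {B}.
On input q, block {E,I} splits into {E} and {I}.
Refine {A,C,D,F,G,H,J,K,L} on symbol p: members go to different blocks, giving {A,C,D,F,G,H,K,L} and {J}.
On input p, block {A,C,D,F,G,H,K,L} splits into {C,D,F,G,K,L} and {A,H}.
On input p, block {C,D,F,G,K,L} splits into {C,F,G} and {D,K,L}.
Split {C,F,G} by δ(·,q) → {C,G} and {F}.
Refine {D,K,L} on symbol p: members go to different blocks, giving {K,L} and {D}.
Split {K,L} by δ(·,q) → {K} and {L}.
The partition is now stable with 10 blocks: {E} | {C,G} | {B} | {I} | {J} | {A,H} | {K} | {F} | {D} | {L}.
State H belongs to the block {A,H}, which has 2 states.

2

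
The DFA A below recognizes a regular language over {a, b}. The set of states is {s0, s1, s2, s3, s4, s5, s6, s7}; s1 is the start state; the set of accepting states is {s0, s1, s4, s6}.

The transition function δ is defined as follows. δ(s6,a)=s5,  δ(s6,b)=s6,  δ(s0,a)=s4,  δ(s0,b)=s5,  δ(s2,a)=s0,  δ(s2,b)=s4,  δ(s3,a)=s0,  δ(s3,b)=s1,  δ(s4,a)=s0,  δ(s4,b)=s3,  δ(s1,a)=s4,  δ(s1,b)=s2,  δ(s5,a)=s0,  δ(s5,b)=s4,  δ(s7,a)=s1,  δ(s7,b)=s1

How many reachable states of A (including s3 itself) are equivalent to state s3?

First remove the unreachable states {s6,s7}; 6 states remain.
P0 = {s0,s1,s4} | {s2,s3,s5}.
The partition is now stable with 2 blocks: {s0,s1,s4} | {s2,s3,s5}.
The equivalence class containing s3 is {s2,s3,s5}, of size 3.

3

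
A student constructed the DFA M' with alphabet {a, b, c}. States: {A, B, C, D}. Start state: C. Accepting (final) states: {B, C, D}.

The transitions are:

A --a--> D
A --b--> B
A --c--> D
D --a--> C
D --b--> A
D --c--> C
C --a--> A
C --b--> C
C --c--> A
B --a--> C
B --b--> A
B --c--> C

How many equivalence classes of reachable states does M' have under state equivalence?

All states are reachable from the start state.
Start with accepting vs non-accepting: {B,C,D} | {A}.
Refine {B,C,D} on symbol a: members go to different blocks, giving {B,D} and {C}.
Stable partition: {B,D} | {A} | {C} — 3 equivalence classes.

3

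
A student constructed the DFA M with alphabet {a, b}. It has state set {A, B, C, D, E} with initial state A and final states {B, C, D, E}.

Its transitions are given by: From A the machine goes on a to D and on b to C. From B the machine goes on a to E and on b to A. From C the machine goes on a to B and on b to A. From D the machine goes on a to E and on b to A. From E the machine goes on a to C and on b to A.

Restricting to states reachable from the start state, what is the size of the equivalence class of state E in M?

4

Every state is reachable, so we keep all 5.
Initial partition by acceptance: {B,C,D,E} | {A}.
The partition is now stable with 2 blocks: {B,C,D,E} | {A}.
State E belongs to the block {B,C,D,E}, which has 4 states.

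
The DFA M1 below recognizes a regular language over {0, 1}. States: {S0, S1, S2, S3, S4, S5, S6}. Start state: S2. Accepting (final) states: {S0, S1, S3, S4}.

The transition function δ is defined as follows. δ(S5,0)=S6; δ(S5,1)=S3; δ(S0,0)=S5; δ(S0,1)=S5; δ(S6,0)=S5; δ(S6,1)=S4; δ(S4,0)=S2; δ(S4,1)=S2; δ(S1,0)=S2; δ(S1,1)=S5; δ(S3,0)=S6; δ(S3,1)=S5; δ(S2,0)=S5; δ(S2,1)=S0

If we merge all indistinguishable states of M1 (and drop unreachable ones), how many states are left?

First remove the unreachable states {S1}; 6 states remain.
P0 = {S0,S3,S4} | {S2,S5,S6}.
The partition is now stable with 2 blocks: {S0,S3,S4} | {S2,S5,S6}.

2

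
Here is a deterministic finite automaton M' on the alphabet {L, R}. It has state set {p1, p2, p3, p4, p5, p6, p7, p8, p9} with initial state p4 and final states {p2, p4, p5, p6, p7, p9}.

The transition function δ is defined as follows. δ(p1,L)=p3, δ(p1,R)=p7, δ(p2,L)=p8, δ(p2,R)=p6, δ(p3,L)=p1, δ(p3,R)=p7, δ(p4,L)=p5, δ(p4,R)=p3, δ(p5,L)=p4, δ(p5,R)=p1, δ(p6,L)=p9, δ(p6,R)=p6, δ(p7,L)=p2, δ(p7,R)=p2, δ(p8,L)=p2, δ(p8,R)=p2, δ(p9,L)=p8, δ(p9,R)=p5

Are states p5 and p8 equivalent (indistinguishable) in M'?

Initial partition by acceptance: {p2,p4,p5,p6,p7,p9} | {p1,p3,p8}.
On input L, block {p2,p4,p5,p6,p7,p9} splits into {p4,p5,p6,p7} and {p2,p9}.
Refine {p4,p5,p6,p7} on symbol L: members go to different blocks, giving {p4,p5} and {p6,p7}.
Refine {p1,p3,p8} on symbol L: members go to different blocks, giving {p1,p3} and {p8}.
Split {p2,p9} by δ(·,R) → {p2} and {p9}.
On input L, block {p6,p7} splits into {p6} and {p7}.
No further refinement is possible. Final partition (7 blocks): {p4,p5} | {p1,p3} | {p2} | {p6} | {p8} | {p9} | {p7}.
p5 and p8 end up in different blocks, so they are distinguishable. For instance, the string 'ε' is accepted from only p5.

No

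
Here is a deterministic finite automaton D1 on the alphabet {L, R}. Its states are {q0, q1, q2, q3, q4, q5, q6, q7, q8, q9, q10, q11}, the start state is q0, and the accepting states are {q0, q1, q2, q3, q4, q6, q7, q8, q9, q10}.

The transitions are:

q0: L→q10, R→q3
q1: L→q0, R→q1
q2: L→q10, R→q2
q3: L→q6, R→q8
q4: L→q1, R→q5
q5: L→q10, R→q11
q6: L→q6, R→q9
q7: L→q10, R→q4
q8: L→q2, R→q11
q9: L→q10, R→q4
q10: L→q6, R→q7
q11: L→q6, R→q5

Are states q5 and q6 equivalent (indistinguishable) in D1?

Initial partition by acceptance: {q0,q1,q2,q3,q4,q6,q7,q8,q9,q10} | {q5,q11}.
Split {q0,q1,q2,q3,q4,q6,q7,q8,q9,q10} by δ(·,R) → {q0,q1,q2,q3,q6,q7,q9,q10} and {q4,q8}.
On input R, block {q0,q1,q2,q3,q6,q7,q9,q10} splits into {q0,q1,q2,q6,q10} and {q3,q7,q9}.
Split {q0,q1,q2,q6,q10} by δ(·,R) → {q0,q6,q10} and {q1,q2}.
The partition is now stable with 5 blocks: {q0,q6,q10} | {q5,q11} | {q4,q8} | {q3,q7,q9} | {q1,q2}.
q5 and q6 end up in different blocks, so they are distinguishable. For instance, the string 'ε' is accepted from only q6.

No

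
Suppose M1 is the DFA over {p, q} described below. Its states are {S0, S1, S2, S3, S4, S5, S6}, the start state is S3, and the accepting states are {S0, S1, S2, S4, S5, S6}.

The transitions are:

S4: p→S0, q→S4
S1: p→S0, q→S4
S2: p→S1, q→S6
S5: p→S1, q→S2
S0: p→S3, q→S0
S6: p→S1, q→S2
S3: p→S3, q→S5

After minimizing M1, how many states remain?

4

Every state is reachable, so we keep all 7.
Start with accepting vs non-accepting: {S0,S1,S2,S4,S5,S6} | {S3}.
On input p, block {S0,S1,S2,S4,S5,S6} splits into {S1,S2,S4,S5,S6} and {S0}.
Split {S1,S2,S4,S5,S6} by δ(·,p) → {S2,S5,S6} and {S1,S4}.
The partition is now stable with 4 blocks: {S2,S5,S6} | {S3} | {S0} | {S1,S4}.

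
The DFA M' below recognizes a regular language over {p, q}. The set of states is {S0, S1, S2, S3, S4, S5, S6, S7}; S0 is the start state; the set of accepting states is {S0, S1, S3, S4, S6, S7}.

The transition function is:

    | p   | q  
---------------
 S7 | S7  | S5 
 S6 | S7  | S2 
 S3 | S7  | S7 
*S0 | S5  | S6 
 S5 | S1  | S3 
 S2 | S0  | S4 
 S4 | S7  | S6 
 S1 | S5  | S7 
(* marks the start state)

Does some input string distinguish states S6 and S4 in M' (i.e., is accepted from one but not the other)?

All states are reachable from the start state.
Start with accepting vs non-accepting: {S0,S1,S3,S4,S6,S7} | {S2,S5}.
On input p, block {S0,S1,S3,S4,S6,S7} splits into {S3,S4,S6,S7} and {S0,S1}.
Refine {S3,S4,S6,S7} on symbol q: members go to different blocks, giving {S3,S4} and {S6,S7}.
No further refinement is possible. Final partition (4 blocks): {S3,S4} | {S2,S5} | {S0,S1} | {S6,S7}.
S6 and S4 end up in different blocks, so they are distinguishable. For instance, the string 'q' is accepted from only S4.

Yes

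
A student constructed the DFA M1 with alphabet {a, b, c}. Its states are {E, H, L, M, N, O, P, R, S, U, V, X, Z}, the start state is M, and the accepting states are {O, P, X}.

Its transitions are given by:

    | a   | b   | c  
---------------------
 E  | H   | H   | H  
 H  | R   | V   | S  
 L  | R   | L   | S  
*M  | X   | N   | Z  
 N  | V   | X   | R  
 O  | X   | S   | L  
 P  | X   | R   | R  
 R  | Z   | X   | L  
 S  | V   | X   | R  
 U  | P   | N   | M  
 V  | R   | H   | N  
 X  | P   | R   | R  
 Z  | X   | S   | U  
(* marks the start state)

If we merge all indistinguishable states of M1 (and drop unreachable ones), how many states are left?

First remove the unreachable states {E,O}; 11 states remain.
Start with accepting vs non-accepting: {P,X} | {H,L,M,N,R,S,U,V,Z}.
Refine {H,L,M,N,R,S,U,V,Z} on symbol a: members go to different blocks, giving {H,L,N,R,S,V} and {M,U,Z}.
Refine {H,L,N,R,S,V} on symbol a: members go to different blocks, giving {H,L,N,S,V} and {R}.
Split {H,L,N,S,V} by δ(·,a) → {H,L,V} and {N,S}.
The partition is now stable with 5 blocks: {P,X} | {H,L,V} | {M,U,Z} | {R} | {N,S}.

5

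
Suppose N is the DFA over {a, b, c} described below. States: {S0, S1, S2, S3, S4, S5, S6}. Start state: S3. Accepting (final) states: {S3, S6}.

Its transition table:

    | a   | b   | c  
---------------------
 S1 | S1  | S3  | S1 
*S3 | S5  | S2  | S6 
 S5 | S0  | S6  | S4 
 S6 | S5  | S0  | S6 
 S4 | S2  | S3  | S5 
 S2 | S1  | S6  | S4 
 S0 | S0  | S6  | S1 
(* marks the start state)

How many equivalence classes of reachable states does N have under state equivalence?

All states are reachable from the start state.
P0 = {S3,S6} | {S0,S1,S2,S4,S5}.
Stable partition: {S3,S6} | {S0,S1,S2,S4,S5} — 2 equivalence classes.

2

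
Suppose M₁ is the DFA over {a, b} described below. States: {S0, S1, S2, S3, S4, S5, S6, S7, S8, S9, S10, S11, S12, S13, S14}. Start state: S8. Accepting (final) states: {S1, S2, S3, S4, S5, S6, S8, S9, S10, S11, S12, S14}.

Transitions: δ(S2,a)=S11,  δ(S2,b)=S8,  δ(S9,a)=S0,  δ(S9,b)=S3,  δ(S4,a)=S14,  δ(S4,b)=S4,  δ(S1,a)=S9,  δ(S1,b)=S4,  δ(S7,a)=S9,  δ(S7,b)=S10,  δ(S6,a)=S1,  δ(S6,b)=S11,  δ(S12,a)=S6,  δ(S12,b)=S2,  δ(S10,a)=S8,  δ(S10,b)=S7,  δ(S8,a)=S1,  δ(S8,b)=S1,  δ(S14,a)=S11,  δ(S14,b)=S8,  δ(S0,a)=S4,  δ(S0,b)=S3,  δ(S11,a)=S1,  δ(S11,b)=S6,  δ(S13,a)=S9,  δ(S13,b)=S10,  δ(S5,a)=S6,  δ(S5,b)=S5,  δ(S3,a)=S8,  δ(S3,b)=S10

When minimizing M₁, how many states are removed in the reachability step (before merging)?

BFS from S8 reaches {S0, S1, S3, S4, S6, S7, S8, S9, S10, S11, S14}; the 4 state(s) S2, S5, S12, S13 are never visited.

4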